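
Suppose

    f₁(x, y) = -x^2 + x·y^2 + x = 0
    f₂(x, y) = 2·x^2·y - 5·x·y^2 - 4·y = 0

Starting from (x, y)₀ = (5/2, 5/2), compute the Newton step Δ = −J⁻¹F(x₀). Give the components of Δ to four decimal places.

At (5/2, 5/2): F = (11.8750, -56.8750).
Jacobian J = [[-2·x + y^2 + 1, 2·x·y], [4·x·y - 5·y^2, 2·x^2 - 10·x·y - 4]].
At the point, J = [[2.2500, 12.5000], [-6.2500, -54.0000]] (det J = -43.3750).
Solving J·Δ = −F gives Δ = (1.6066, -1.2392).

(1.6066, -1.2392)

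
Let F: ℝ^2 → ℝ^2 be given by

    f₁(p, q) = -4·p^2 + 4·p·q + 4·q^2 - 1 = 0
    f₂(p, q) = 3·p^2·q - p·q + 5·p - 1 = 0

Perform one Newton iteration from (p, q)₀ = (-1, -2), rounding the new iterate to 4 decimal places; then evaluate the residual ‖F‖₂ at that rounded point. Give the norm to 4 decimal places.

At (-1, -2): F = (19.0000, -14.0000).
Jacobian J = [[-8·p + 4·q, 4·p + 8·q], [6·p·q - q + 5, 3·p^2 - p]].
At the point, J = [[0.0000, -20.0000], [19.0000, 4.0000]] (det J = 380.0000).
Solving J·Δ = −F gives Δ = (0.5368, 0.9500).
Then the next iterate is (p, q)₁ = (-0.4632, -1.0500).
Re-evaluating at (-0.4632, -1.0500): F = (4.497223, -4.478206), so ‖F‖₂ = 6.3466.

6.3466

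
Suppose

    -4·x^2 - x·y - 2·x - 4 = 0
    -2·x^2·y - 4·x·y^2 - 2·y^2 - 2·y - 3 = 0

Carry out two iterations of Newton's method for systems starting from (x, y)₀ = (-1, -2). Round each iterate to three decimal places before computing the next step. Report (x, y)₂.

(-9.937, -28.624)

At (-1, -2): F = (-8.000, 13.000).
Jacobian J = [[-8·x - y - 2, -x], [-4·x·y - 4·y^2, -2·x^2 - 8·x·y - 4·y - 2]].
At the point, J = [[8.000, 1.000], [-24.000, -12.000]] (det J = -72.000).
Solving J·Δ = −F gives Δ = (1.153, -1.222).
Then the next iterate is (x, y)₁ = (0.153, -3.222).
Round to (0.153, -3.222) and repeat: F = (-3.90667, -23.52107), J = [[-0.002, -0.153], [-39.55327, 14.78491]].
Δ = (-10.090, -25.402), so (x, y)₂ = (-9.937, -28.624).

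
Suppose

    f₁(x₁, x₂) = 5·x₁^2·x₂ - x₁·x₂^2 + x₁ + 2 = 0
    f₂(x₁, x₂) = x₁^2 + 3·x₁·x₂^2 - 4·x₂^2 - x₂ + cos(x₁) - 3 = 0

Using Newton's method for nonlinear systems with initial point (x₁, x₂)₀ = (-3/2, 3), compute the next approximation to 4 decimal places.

At (-3/2, 3): F = (47.7500, -80.179263).
Jacobian J = [[10·x₁·x₂ - x₂^2 + 1, 5·x₁^2 - 2·x₁·x₂], [2·x₁ + 3·x₂^2 - sin(x₁), 6·x₁·x₂ - 8·x₂ - 1]].
At the point, J = [[-53.0000, 20.2500], [24.997495, -52.0000]] (det J = 2249.800727).
Solving J·Δ = −F gives Δ = (0.3820, -1.3583).
Then the next iterate is (x₁, x₂)₁ = (-1.1180, 1.6417).

(-1.1180, 1.6417)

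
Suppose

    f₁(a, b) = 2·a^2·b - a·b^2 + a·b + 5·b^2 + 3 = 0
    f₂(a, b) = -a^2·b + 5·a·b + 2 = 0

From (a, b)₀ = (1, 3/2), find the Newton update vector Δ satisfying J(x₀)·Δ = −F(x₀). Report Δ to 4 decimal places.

At (1, 3/2): F = (16.5000, 8.0000).
Jacobian J = [[4·a·b - b^2 + b, 2·a^2 - 2·a·b + a + 10·b], [-2·a·b + 5·b, -a^2 + 5·a]].
At the point, J = [[5.2500, 15.0000], [4.5000, 4.0000]] (det J = -46.5000).
Solving J·Δ = −F gives Δ = (-1.1613, -0.6935).

(-1.1613, -0.6935)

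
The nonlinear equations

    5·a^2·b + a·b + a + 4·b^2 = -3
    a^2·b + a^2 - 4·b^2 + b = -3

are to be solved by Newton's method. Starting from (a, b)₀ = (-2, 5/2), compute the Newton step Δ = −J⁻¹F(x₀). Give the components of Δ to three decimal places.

(0.696, -1.016)

At (-2, 5/2): F = (71.000, -5.500).
Jacobian J = [[10·a·b + b + 1, 5·a^2 + a + 8·b], [2·a·b + 2·a, a^2 - 8·b + 1]].
At the point, J = [[-46.500, 38.000], [-14.000, -15.000]] (det J = 1229.500).
Solving J·Δ = −F gives Δ = (0.696, -1.016).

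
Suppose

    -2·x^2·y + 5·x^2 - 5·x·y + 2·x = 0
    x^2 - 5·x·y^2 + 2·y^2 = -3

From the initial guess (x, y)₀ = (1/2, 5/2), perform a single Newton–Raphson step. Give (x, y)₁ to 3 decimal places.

(0.709, 0.017)

At (1/2, 5/2): F = (-5.250, 0.125).
Jacobian J = [[-4·x·y + 10·x - 5·y + 2, -2·x^2 - 5·x], [2·x - 5·y^2, -10·x·y + 4·y]].
At the point, J = [[-10.500, -3.000], [-30.250, -2.500]] (det J = -64.500).
Solving J·Δ = −F gives Δ = (0.209, -2.483).
Then the next iterate is (x, y)₁ = (0.709, 0.017).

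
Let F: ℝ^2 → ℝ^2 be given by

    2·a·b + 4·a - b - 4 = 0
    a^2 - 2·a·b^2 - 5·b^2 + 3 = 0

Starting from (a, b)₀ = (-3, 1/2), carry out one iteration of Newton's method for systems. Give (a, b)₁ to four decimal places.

(-1.3642, -1.1173)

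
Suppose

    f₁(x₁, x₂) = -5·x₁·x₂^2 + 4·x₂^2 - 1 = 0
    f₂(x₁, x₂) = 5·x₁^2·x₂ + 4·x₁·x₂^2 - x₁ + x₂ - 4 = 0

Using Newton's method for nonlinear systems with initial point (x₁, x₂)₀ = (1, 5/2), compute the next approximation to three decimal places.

(0.976, 1.199)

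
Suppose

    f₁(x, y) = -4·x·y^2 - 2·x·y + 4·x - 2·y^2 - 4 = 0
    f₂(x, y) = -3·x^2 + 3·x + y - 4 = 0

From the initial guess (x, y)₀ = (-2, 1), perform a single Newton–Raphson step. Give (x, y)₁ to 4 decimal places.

At (-2, 1): F = (-2.0000, -21.0000).
Jacobian J = [[-4·y^2 - 2·y + 4, -8·x·y - 2·x - 4·y], [-6·x + 3, 1]].
At the point, J = [[-2.0000, 16.0000], [15.0000, 1.0000]] (det J = -242.0000).
Solving J·Δ = −F gives Δ = (1.3802, 0.2975).
Then the next iterate is (x, y)₁ = (-0.6198, 1.2975).

(-0.6198, 1.2975)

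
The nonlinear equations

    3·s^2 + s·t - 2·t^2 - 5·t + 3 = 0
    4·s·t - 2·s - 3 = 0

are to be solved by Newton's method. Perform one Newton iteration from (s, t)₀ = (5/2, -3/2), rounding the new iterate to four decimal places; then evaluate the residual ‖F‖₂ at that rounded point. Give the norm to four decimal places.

8.9636

At (5/2, -3/2): F = (21.0000, -23.0000).
Jacobian J = [[6·s + t, s - 4·t - 5], [4·t - 2, 4·s]].
At the point, J = [[13.5000, 3.5000], [-8.0000, 10.0000]] (det J = 163.0000).
Solving J·Δ = −F gives Δ = (-1.7822, 0.8742).
Then the next iterate is (s, t)₁ = (0.7178, -0.6258).
Re-evaluating at (0.7178, -0.6258): F = (6.442260, -6.232397), so ‖F‖₂ = 8.9636.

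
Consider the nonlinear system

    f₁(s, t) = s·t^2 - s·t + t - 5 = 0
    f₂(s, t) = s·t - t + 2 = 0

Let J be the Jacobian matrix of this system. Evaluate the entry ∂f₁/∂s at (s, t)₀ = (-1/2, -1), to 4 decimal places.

2.0000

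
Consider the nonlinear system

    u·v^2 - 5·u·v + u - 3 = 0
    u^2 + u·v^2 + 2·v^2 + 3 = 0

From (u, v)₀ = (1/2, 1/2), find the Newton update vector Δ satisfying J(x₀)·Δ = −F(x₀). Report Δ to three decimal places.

(-2.100, -0.500)

At (1/2, 1/2): F = (-3.625, 3.875).
Jacobian J = [[v^2 - 5·v + 1, 2·u·v - 5·u], [2·u + v^2, 2·u·v + 4·v]].
At the point, J = [[-1.250, -2.000], [1.250, 2.500]] (det J = -0.625).
Solving J·Δ = −F gives Δ = (-2.100, -0.500).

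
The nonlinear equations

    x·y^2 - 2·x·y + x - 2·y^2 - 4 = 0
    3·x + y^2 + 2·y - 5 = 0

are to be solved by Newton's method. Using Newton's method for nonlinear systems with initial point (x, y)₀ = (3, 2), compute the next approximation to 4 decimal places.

(5.5000, -1.2500)

At (3, 2): F = (-9.0000, 12.0000).
Jacobian J = [[y^2 - 2·y + 1, 2·x·y - 2·x - 4·y], [3, 2·y + 2]].
At the point, J = [[1.0000, -2.0000], [3.0000, 6.0000]] (det J = 12.0000).
Solving J·Δ = −F gives Δ = (2.5000, -3.2500).
Then the next iterate is (x, y)₁ = (5.5000, -1.2500).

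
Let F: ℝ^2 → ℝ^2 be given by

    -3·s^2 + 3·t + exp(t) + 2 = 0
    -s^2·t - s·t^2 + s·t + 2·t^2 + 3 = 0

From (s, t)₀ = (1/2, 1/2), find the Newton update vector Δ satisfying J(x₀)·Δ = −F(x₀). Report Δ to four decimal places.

(-2.0971, -2.2996)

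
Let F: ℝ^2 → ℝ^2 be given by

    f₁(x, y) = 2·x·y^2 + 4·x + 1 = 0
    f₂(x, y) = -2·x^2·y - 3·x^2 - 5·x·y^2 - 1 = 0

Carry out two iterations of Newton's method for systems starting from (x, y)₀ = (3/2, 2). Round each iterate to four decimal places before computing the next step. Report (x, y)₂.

(1.5339, 0.2576)

At (3/2, 2): F = (19.0000, -46.7500).
Jacobian J = [[2·y^2 + 4, 4·x·y], [-4·x·y - 6·x - 5·y^2, -2·x^2 - 10·x·y]].
At the point, J = [[12.0000, 12.0000], [-41.0000, -34.5000]] (det J = 78.0000).
Solving J·Δ = −F gives Δ = (1.2115, -2.7949).
Then the next iterate is (x, y)₁ = (2.7115, -0.7949).
Round to (2.7115, -0.7949) and repeat: F = (15.272609, -19.934641), J = [[5.263732, -8.621485], [-10.806845, 6.849249]].
Δ = (-1.1776, 1.0525), so (x, y)₂ = (1.5339, 0.2576).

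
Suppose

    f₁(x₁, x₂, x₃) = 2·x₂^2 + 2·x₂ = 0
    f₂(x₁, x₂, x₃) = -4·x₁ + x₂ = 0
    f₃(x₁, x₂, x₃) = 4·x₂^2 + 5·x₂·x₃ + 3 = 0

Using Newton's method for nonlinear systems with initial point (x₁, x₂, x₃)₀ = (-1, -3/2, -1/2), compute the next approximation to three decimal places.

At (-1, -3/2, -1/2): F = (1.500, 2.500, 15.750).
Jacobian J = [[0, 4·x₂ + 2, 0], [-4, 1, 0], [0, 8·x₂ + 5·x₃, 5·x₂]].
At the point, J = [[0.000, -4.000, 0.000], [-4.000, 1.000, 0.000], [0.000, -14.500, -7.500]] (det J = 120.000).
Solving J·Δ = −F gives Δ = (0.719, 0.375, 1.375).
Then the next iterate is (x₁, x₂, x₃)₁ = (-0.281, -1.125, 0.875).

(-0.281, -1.125, 0.875)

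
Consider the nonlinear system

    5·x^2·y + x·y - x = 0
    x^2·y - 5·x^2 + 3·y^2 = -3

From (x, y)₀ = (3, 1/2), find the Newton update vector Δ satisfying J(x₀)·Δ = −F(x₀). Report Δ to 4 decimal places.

(-1.3714, -0.0232)

At (3, 1/2): F = (21.0000, -36.7500).
Jacobian J = [[10·x·y + y - 1, 5·x^2 + x], [2·x·y - 10·x, x^2 + 6·y]].
At the point, J = [[14.5000, 48.0000], [-27.0000, 12.0000]] (det J = 1470.0000).
Solving J·Δ = −F gives Δ = (-1.3714, -0.0232).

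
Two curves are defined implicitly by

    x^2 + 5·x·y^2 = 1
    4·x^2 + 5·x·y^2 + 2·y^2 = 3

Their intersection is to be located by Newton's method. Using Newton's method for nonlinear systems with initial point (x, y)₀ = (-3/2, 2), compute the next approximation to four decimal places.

(-0.3619, 1.6866)

At (-3/2, 2): F = (-28.7500, -16.0000).
Jacobian J = [[2·x + 5·y^2, 10·x·y], [8·x + 5·y^2, 10·x·y + 4·y]].
At the point, J = [[17.0000, -30.0000], [8.0000, -22.0000]] (det J = -134.0000).
Solving J·Δ = −F gives Δ = (1.1381, -0.3134).
Then the next iterate is (x, y)₁ = (-0.3619, 1.6866).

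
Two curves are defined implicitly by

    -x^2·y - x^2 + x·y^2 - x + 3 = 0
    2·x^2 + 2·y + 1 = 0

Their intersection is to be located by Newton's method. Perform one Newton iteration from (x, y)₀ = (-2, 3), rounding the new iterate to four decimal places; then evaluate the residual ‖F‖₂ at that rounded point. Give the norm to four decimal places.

At (-2, 3): F = (-29.0000, 15.0000).
Jacobian J = [[-2·x·y - 2·x + y^2 - 1, -x^2 + 2·x·y], [4·x, 2]].
At the point, J = [[24.0000, -16.0000], [-8.0000, 2.0000]] (det J = -80.0000).
Solving J·Δ = −F gives Δ = (2.2750, 1.6000).
Then the next iterate is (x, y)₁ = (0.2750, 4.6000).
Re-evaluating at (0.2750, 4.6000): F = (8.1205, 10.351250), so ‖F‖₂ = 13.1564.

13.1564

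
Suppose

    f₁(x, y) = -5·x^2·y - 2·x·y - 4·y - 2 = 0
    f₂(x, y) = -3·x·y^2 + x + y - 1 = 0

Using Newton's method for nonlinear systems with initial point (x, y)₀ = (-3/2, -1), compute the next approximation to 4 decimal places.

At (-3/2, -1): F = (10.2500, 1.0000).
Jacobian J = [[-10·x·y - 2·y, -5·x^2 - 2·x - 4], [-3·y^2 + 1, -6·x·y + 1]].
At the point, J = [[-13.0000, -12.2500], [-2.0000, -8.0000]] (det J = 79.5000).
Solving J·Δ = −F gives Δ = (0.8774, -0.0943).
Then the next iterate is (x, y)₁ = (-0.6226, -1.0943).

(-0.6226, -1.0943)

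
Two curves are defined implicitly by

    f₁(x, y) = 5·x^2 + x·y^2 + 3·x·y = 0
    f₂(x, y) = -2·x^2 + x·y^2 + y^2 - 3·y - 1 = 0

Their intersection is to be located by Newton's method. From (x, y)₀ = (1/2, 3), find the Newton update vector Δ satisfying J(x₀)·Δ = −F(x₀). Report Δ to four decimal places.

(-0.4507, 0.0258)

At (1/2, 3): F = (10.2500, 3.0000).
Jacobian J = [[10·x + y^2 + 3·y, 2·x·y + 3·x], [-4·x + y^2, 2·x·y + 2·y - 3]].
At the point, J = [[23.0000, 4.5000], [7.0000, 6.0000]] (det J = 106.5000).
Solving J·Δ = −F gives Δ = (-0.4507, 0.0258).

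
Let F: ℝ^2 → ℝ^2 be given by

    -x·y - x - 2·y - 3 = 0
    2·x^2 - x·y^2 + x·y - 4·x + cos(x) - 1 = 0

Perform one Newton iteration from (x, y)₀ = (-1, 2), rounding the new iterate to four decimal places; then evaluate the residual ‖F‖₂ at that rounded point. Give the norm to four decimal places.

10.9952

At (-1, 2): F = (-4.0000, 7.540302).
Jacobian J = [[-y - 1, -x - 2], [4·x - y^2 + y - sin(x) - 4, -2·x·y + x]].
At the point, J = [[-3.0000, -1.0000], [-9.158529, 3.0000]] (det J = -18.158529).
Solving J·Δ = −F gives Δ = (-0.2456, -3.2632).
Then the next iterate is (x, y)₁ = (-1.2456, -1.2632).
Re-evaluating at (-1.2456, -1.2632): F = (-0.801442, 10.965947), so ‖F‖₂ = 10.9952.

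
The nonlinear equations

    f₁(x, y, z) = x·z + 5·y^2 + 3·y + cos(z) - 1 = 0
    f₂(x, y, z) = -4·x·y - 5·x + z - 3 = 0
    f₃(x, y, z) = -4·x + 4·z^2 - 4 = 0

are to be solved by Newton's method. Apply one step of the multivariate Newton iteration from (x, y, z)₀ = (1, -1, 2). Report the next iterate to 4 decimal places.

(-1.0729, -1.2363, 0.9818)

At (1, -1, 2): F = (2.583853, -2.0000, 8.0000).
Jacobian J = [[z, 10·y + 3, x - sin(z)], [-4·y - 5, -4·x, 1], [-4, 0, 8·z]].
At the point, J = [[2.0000, -7.0000, 0.090703], [-1.0000, -4.0000, 1.0000], [-4.0000, 0.0000, 16.0000]] (det J = -213.451241).
Solving J·Δ = −F gives Δ = (-2.0729, -0.2363, -1.0182).
Then the next iterate is (x, y, z)₁ = (-1.0729, -1.2363, 0.9818).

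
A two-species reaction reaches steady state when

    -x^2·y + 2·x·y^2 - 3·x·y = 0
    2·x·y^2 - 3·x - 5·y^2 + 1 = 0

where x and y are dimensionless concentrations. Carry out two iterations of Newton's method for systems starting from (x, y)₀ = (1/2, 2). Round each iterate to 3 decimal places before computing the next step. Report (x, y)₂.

(2.250, 3.528)

At (1/2, 2): F = (0.500, -16.500).
Jacobian J = [[-2·x·y + 2·y^2 - 3·y, -x^2 + 4·x·y - 3·x], [2·y^2 - 3, 4·x·y - 10·y]].
At the point, J = [[0.000, 2.250], [5.000, -16.000]] (det J = -11.250).
Solving J·Δ = −F gives Δ = (2.589, -0.222).
Then the next iterate is (x, y)₁ = (3.089, 1.778).
Round to (3.089, 1.778) and repeat: F = (-13.91185, -4.54301), J = [[-9.99592, 3.16005], [3.32257, 4.18897]].
Δ = (-0.839, 1.750), so (x, y)₂ = (2.250, 3.528).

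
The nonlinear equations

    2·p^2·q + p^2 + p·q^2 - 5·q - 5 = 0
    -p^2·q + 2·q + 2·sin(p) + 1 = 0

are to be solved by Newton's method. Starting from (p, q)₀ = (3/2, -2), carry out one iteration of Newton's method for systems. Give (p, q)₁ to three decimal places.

(0.974, -0.942)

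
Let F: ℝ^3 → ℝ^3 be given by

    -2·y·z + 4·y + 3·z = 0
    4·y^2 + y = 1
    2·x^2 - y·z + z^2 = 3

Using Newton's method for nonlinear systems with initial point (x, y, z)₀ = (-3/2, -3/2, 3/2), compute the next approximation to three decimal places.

(-1.097, -0.909, 0.902)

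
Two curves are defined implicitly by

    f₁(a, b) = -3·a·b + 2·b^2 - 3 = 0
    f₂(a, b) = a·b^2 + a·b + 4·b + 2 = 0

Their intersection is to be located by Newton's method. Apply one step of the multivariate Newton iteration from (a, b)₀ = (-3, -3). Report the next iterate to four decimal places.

At (-3, -3): F = (-12.0000, -28.0000).
Jacobian J = [[-3·b, -3·a + 4·b], [b^2 + b, 2·a·b + a + 4]].
At the point, J = [[9.0000, -3.0000], [6.0000, 19.0000]] (det J = 189.0000).
Solving J·Δ = −F gives Δ = (1.6508, 0.9524).
Then the next iterate is (a, b)₁ = (-1.3492, -2.0476).

(-1.3492, -2.0476)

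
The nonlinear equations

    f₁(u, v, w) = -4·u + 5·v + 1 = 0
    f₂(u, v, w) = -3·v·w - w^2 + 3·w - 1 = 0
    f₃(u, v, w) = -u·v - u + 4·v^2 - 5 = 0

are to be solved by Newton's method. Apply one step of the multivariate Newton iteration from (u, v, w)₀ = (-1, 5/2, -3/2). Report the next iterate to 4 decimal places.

(2.7594, 2.0075, -0.6441)

At (-1, 5/2, -3/2): F = (17.5000, 3.5000, 23.5000).
Jacobian J = [[-4, 5, 0], [0, -3·w, -3·v - 2·w + 3], [-v - 1, -u + 8·v, 0]].
At the point, J = [[-4.0000, 5.0000, 0.0000], [0.0000, 4.5000, -1.5000], [-3.5000, 21.0000, 0.0000]] (det J = -99.7500).
Solving J·Δ = −F gives Δ = (3.7594, -0.4925, 0.8559).
Then the next iterate is (u, v, w)₁ = (2.7594, 2.0075, -0.6441).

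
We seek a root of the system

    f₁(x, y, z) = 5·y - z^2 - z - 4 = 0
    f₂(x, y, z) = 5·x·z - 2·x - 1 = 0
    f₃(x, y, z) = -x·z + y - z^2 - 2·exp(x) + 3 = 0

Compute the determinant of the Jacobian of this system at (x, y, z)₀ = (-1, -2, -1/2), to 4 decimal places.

J = [[0, 5, -2·z - 1], [5·z - 2, 0, 5·x], [-z - 2·exp(x), 1, -x - 2·z]].
At the point, J = [[0.0000, 5.0000, 0.0000], [-4.5000, 0.0000, -5.0000], [-0.235759, 1.0000, 2.0000]].
det J = 50.8940.

50.8940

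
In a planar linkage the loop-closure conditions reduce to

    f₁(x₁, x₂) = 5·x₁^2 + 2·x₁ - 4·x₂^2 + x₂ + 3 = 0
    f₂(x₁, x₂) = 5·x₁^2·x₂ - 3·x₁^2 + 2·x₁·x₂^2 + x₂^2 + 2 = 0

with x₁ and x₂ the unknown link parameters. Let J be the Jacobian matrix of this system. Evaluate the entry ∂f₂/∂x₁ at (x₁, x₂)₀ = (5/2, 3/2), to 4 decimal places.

27.0000

∂f₂/∂x₁ = 10·x₁·x₂ - 6·x₁ + 2·x₂^2.
At (5/2, 3/2) this is 27.0000.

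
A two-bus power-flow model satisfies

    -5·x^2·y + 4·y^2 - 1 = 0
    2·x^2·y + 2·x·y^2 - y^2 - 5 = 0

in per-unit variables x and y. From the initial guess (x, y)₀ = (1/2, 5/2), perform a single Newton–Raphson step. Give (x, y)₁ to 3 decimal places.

At (1/2, 5/2): F = (20.875, -3.750).
Jacobian J = [[-10·x·y, -5·x^2 + 8·y], [4·x·y + 2·y^2, 2·x^2 + 4·x·y - 2·y]].
At the point, J = [[-12.500, 18.750], [17.500, 0.500]] (det J = -334.375).
Solving J·Δ = −F gives Δ = (0.241, -0.952).
Then the next iterate is (x, y)₁ = (0.741, 1.548).

(0.741, 1.548)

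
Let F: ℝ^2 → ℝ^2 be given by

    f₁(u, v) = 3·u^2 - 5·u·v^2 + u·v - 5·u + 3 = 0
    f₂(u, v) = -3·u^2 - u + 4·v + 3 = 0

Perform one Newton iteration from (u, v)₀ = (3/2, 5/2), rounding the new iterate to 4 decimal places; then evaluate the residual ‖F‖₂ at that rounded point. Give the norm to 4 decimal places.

9.5169

At (3/2, 5/2): F = (-40.8750, 4.7500).
Jacobian J = [[6·u - 5·v^2 + v - 5, -10·u·v + u], [-6·u - 1, 4]].
At the point, J = [[-24.7500, -36.0000], [-10.0000, 4.0000]] (det J = -459.0000).
Solving J·Δ = −F gives Δ = (0.0163, -1.1467).
Then the next iterate is (u, v)₁ = (1.5163, 1.3533).
Re-evaluating at (1.5163, 1.3533): F = (-9.516912, -0.000597), so ‖F‖₂ = 9.5169.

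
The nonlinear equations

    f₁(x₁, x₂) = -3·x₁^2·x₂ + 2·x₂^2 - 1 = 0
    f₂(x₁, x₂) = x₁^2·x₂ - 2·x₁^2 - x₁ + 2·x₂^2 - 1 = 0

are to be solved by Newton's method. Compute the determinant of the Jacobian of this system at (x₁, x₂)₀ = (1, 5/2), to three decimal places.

J = [[-6·x₁·x₂, -3·x₁^2 + 4·x₂], [2·x₁·x₂ - 4·x₁ - 1, x₁^2 + 4·x₂]].
At the point, J = [[-15.000, 7.000], [0.000, 11.000]].
det J = -165.000.

-165.000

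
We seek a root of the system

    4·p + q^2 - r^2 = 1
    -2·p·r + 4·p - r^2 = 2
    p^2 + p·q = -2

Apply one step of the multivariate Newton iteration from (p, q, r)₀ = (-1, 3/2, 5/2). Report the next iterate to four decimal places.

(-2.8200, 3.9100, 0.6900)

At (-1, 3/2, 5/2): F = (-9.0000, -7.2500, 1.5000).
Jacobian J = [[4, 2·q, -2·r], [-2·r + 4, 0, -2·p - 2·r], [2·p + q, p, 0]].
At the point, J = [[4.0000, 3.0000, -5.0000], [-1.0000, 0.0000, -3.0000], [-0.5000, -1.0000, 0.0000]] (det J = -12.5000).
Solving J·Δ = −F gives Δ = (-1.8200, 2.4100, -1.8100).
Then the next iterate is (p, q, r)₁ = (-2.8200, 3.9100, 0.6900).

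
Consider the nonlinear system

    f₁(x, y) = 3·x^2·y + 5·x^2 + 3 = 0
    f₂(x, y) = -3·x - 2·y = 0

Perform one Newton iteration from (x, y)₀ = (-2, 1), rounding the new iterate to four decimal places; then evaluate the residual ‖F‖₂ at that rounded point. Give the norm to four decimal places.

At (-2, 1): F = (35.0000, 4.0000).
Jacobian J = [[6·x·y + 10·x, 3·x^2], [-3, -2]].
At the point, J = [[-32.0000, 12.0000], [-3.0000, -2.0000]] (det J = 100.0000).
Solving J·Δ = −F gives Δ = (1.1800, 0.2300).
Then the next iterate is (x, y)₁ = (-0.8200, 1.2300).
Re-evaluating at (-0.8200, 1.2300): F = (8.843156, 0.0000), so ‖F‖₂ = 8.8432.

8.8432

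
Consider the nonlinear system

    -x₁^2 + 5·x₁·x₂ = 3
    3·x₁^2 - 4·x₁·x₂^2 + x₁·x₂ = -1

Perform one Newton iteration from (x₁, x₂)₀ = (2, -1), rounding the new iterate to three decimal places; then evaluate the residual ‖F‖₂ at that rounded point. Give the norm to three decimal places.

5.030

At (2, -1): F = (-17.000, 3.000).
Jacobian J = [[-2·x₁ + 5·x₂, 5·x₁], [6·x₁ - 4·x₂^2 + x₂, -8·x₁·x₂ + x₁]].
At the point, J = [[-9.000, 10.000], [7.000, 18.000]] (det J = -232.000).
Solving J·Δ = −F gives Δ = (-1.448, 0.397).
Then the next iterate is (x₁, x₂)₁ = (0.552, -0.603).
Re-evaluating at (0.552, -0.603): F = (-4.96898, 0.77841), so ‖F‖₂ = 5.030.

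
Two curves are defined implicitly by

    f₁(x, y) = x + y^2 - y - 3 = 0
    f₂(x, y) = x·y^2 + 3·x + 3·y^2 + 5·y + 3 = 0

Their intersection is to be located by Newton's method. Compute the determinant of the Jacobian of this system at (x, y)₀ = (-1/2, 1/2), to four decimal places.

J = [[1, 2·y - 1], [y^2 + 3, 2·x·y + 6·y + 5]].
At the point, J = [[1.0000, 0.0000], [3.2500, 7.5000]].
det J = 7.5000.

7.5000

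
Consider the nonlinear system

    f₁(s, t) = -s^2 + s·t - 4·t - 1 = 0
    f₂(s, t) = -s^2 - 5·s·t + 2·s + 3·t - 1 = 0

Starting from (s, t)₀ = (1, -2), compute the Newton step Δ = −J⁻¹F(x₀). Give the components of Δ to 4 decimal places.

(-0.1053, 1.4737)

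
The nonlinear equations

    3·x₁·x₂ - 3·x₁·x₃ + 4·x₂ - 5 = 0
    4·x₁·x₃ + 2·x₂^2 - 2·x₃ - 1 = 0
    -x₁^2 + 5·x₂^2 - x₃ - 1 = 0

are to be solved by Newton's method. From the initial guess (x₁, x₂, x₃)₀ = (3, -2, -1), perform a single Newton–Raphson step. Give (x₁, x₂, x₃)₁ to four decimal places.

(0.4100, -0.6886, -0.6869)

At (3, -2, -1): F = (-22.0000, -3.0000, 11.0000).
Jacobian J = [[3·x₂ - 3·x₃, 3·x₁ + 4, -3·x₁], [4·x₃, 4·x₂, 4·x₁ - 2], [-2·x₁, 10·x₂, -1]].
At the point, J = [[-3.0000, 13.0000, -9.0000], [-4.0000, -8.0000, 10.0000], [-6.0000, -20.0000, -1.0000]] (det J = -1744.0000).
Solving J·Δ = −F gives Δ = (-2.5900, 1.3114, 0.3131).
Then the next iterate is (x₁, x₂, x₃)₁ = (0.4100, -0.6886, -0.6869).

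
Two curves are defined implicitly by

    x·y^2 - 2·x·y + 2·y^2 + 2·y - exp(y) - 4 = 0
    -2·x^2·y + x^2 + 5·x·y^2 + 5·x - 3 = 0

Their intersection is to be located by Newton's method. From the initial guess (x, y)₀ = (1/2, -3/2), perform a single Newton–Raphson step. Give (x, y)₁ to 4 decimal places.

(0.0543, -1.8627)

At (1/2, -3/2): F = (-0.098130, 6.1250).
Jacobian J = [[y^2 - 2·y, 2·x·y - 2·x + 4·y - exp(y) + 2], [-4·x·y + 2·x + 5·y^2 + 5, -2·x^2 + 10·x·y]].
At the point, J = [[5.2500, -6.723130], [20.2500, -8.0000]] (det J = 94.143386).
Solving J·Δ = −F gives Δ = (-0.4457, -0.3627).
Then the next iterate is (x, y)₁ = (0.0543, -1.8627).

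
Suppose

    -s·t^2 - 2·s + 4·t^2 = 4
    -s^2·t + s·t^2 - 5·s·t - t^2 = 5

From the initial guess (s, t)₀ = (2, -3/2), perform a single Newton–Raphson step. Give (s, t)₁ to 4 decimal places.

(0.9865, -1.3654)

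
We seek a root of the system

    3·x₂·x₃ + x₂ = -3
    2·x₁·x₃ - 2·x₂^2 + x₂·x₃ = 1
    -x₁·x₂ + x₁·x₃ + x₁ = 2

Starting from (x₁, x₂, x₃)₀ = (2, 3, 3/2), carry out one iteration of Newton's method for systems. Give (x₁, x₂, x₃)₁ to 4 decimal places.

(0.1173, 1.0163, 0.5456)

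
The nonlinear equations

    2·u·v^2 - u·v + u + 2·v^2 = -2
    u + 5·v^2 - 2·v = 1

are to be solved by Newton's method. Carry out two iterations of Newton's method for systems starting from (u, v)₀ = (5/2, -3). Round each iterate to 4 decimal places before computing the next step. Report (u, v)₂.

At (5/2, -3): F = (75.0000, 52.5000).
Jacobian J = [[2·v^2 - v + 1, 4·u·v - u + 4·v], [1, 10·v - 2]].
At the point, J = [[22.0000, -44.5000], [1.0000, -32.0000]] (det J = -659.5000).
Solving J·Δ = −F gives Δ = (-0.0967, 1.6376).
Then the next iterate is (u, v)₁ = (2.4033, -1.3624).
Round to (2.4033, -1.3624) and repeat: F = (20.311516, 13.408769), J = [[6.074668, -20.949924], [1.0000, -15.6240]].
Δ = (-0.4926, 0.8267), so (u, v)₂ = (1.9107, -0.5357).

(1.9107, -0.5357)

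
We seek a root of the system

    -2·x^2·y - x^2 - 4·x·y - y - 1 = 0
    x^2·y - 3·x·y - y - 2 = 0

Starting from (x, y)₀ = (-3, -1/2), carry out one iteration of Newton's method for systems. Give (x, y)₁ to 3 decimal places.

(-0.191, -0.626)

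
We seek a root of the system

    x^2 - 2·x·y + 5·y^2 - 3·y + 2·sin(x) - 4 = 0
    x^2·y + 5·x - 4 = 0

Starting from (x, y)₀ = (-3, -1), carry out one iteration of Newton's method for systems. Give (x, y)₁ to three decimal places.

At (-3, -1): F = (6.71776, -28.000).
Jacobian J = [[2·x - 2·y + 2·cos(x), -2·x + 10·y - 3], [2·x·y + 5, x^2]].
At the point, J = [[-5.97998, -7.000], [11.000, 9.000]] (det J = 23.18014).
Solving J·Δ = −F gives Δ = (5.847, -4.036).
Then the next iterate is (x, y)₁ = (2.847, -5.036).

(2.847, -5.036)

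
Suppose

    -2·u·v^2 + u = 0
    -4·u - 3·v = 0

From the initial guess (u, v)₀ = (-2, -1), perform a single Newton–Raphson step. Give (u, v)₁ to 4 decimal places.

(0.8276, -1.1034)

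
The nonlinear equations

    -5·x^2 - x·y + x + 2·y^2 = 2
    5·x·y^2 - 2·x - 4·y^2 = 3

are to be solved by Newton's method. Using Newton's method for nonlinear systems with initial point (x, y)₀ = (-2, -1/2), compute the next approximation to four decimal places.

(-0.8605, -0.2604)

At (-2, -1/2): F = (-24.5000, -2.5000).
Jacobian J = [[-10·x - y + 1, -x + 4·y], [5·y^2 - 2, 10·x·y - 8·y]].
At the point, J = [[21.5000, 0.0000], [-0.7500, 14.0000]] (det J = 301.0000).
Solving J·Δ = −F gives Δ = (1.1395, 0.2396).
Then the next iterate is (x, y)₁ = (-0.8605, -0.2604).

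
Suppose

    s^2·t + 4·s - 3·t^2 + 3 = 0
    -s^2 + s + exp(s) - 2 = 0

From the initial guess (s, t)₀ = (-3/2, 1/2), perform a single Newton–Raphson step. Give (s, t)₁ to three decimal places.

At (-3/2, 1/2): F = (-2.625, -5.52687).
Jacobian J = [[2·s·t + 4, s^2 - 6·t], [-2·s + exp(s) + 1, 0]].
At the point, J = [[2.500, -0.750], [4.22313, 0.000]] (det J = 3.16735).
Solving J·Δ = −F gives Δ = (1.309, 0.862).
Then the next iterate is (s, t)₁ = (-0.191, 1.362).

(-0.191, 1.362)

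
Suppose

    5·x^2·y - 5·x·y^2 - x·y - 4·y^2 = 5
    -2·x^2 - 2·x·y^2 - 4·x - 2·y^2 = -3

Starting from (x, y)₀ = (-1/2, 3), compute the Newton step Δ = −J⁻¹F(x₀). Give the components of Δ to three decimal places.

(-0.201, -0.079)

At (-1/2, 3): F = (-13.250, -4.500).
Jacobian J = [[10·x·y - 5·y^2 - y, 5·x^2 - 10·x·y - x - 8·y], [-4·x - 2·y^2 - 4, -4·x·y - 4·y]].
At the point, J = [[-63.000, -7.250], [-20.000, -6.000]] (det J = 233.000).
Solving J·Δ = −F gives Δ = (-0.201, -0.079).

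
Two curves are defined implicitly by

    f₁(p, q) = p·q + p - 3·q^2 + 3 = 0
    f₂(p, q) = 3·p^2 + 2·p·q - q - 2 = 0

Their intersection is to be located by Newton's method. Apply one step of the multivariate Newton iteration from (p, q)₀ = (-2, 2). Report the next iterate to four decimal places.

(-1.4094, 1.0551)

At (-2, 2): F = (-15.0000, 0.0000).
Jacobian J = [[q + 1, p - 6·q], [6·p + 2·q, 2·p - 1]].
At the point, J = [[3.0000, -14.0000], [-8.0000, -5.0000]] (det J = -127.0000).
Solving J·Δ = −F gives Δ = (0.5906, -0.9449).
Then the next iterate is (p, q)₁ = (-1.4094, 1.0551).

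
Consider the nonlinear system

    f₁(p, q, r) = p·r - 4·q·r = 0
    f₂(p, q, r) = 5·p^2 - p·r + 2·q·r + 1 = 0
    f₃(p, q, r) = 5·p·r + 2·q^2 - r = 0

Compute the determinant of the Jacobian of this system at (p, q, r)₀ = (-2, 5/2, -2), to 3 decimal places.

548.000

J = [[r, -4·r, p - 4·q], [10·p - r, 2·r, -p + 2·q], [5·r, 4·q, 5·p - 1]].
At the point, J = [[-2.000, 8.000, -12.000], [-18.000, -4.000, 7.000], [-10.000, 10.000, -11.000]].
det J = 548.000.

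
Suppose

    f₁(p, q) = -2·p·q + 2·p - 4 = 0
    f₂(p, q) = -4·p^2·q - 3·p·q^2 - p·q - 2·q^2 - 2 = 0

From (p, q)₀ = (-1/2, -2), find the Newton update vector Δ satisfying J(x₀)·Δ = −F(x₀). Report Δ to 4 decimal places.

(0.2778, 5.3333)

At (-1/2, -2): F = (-7.0000, -3.0000).
Jacobian J = [[-2·q + 2, -2·p], [-8·p·q - 3·q^2 - q, -4·p^2 - 6·p·q - p - 4·q]].
At the point, J = [[6.0000, 1.0000], [-18.0000, 1.5000]] (det J = 27.0000).
Solving J·Δ = −F gives Δ = (0.2778, 5.3333).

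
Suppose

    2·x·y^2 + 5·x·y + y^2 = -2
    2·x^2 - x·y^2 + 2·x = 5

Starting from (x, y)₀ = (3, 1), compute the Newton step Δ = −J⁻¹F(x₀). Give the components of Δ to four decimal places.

(-1.4511, -0.4773)

At (3, 1): F = (24.0000, 16.0000).
Jacobian J = [[2·y^2 + 5·y, 4·x·y + 5·x + 2·y], [4·x - y^2 + 2, -2·x·y]].
At the point, J = [[7.0000, 29.0000], [13.0000, -6.0000]] (det J = -419.0000).
Solving J·Δ = −F gives Δ = (-1.4511, -0.4773).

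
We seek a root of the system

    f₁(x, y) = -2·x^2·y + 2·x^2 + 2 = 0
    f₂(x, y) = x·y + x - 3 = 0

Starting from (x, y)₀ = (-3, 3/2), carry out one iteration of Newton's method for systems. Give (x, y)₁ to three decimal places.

(3.222, 3.185)

At (-3, 3/2): F = (-7.000, -10.500).
Jacobian J = [[-4·x·y + 4·x, -2·x^2], [y + 1, x]].
At the point, J = [[6.000, -18.000], [2.500, -3.000]] (det J = 27.000).
Solving J·Δ = −F gives Δ = (6.222, 1.685).
Then the next iterate is (x, y)₁ = (3.222, 3.185).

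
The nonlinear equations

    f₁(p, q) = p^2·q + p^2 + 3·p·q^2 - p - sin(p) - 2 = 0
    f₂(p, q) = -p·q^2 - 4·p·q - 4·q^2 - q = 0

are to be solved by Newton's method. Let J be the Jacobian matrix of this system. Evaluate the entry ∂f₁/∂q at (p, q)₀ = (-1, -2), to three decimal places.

13.000

∂f₁/∂q = p^2 + 6·p·q.
At (-1, -2) this is 13.000.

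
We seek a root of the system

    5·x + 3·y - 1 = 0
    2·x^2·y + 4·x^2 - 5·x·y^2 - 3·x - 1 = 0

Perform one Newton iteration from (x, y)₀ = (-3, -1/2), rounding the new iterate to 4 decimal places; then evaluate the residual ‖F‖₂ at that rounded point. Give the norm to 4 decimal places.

25.3927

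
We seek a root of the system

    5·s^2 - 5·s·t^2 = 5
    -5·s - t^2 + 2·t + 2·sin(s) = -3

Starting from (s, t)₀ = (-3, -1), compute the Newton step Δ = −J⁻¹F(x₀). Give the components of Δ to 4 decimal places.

At (-3, -1): F = (55.0000, 14.717760).
Jacobian J = [[10·s - 5·t^2, -10·s·t], [2·cos(s) - 5, -2·t + 2]].
At the point, J = [[-35.0000, -30.0000], [-6.979985, 4.0000]] (det J = -349.399550).
Solving J·Δ = −F gives Δ = (1.8933, -0.3756).

(1.8933, -0.3756)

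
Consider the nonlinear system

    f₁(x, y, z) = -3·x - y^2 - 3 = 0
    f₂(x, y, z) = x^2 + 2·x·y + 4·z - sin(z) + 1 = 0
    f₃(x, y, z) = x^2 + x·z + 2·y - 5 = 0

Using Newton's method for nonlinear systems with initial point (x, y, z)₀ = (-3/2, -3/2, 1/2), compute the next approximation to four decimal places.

At (-3/2, -3/2, 1/2): F = (-0.7500, 9.270574, -6.5000).
Jacobian J = [[-3, -2·y, 0], [2·x + 2·y, 2·x, -cos(z) + 4], [2·x + z, 2, x]].
At the point, J = [[-3.0000, 3.0000, 0.0000], [-6.0000, -3.0000, 3.122417], [-2.5000, 2.0000, -1.5000]] (det J = -45.183626).
Solving J·Δ = −F gives Δ = (-0.3953, -0.1453, -3.8682).
Then the next iterate is (x, y, z)₁ = (-1.8953, -1.6453, -3.3682).

(-1.8953, -1.6453, -3.3682)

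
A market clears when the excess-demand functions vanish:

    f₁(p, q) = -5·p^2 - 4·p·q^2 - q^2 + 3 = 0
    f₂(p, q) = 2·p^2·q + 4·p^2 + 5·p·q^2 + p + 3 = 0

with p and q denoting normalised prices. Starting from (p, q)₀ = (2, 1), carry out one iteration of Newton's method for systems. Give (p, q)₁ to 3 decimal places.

(1.803, -0.182)

At (2, 1): F = (-26.000, 39.000).
Jacobian J = [[-10·p - 4·q^2, -8·p·q - 2·q], [4·p·q + 8·p + 5·q^2 + 1, 2·p^2 + 10·p·q]].
At the point, J = [[-24.000, -18.000], [30.000, 28.000]] (det J = -132.000).
Solving J·Δ = −F gives Δ = (-0.197, -1.182).
Then the next iterate is (p, q)₁ = (1.803, -0.182).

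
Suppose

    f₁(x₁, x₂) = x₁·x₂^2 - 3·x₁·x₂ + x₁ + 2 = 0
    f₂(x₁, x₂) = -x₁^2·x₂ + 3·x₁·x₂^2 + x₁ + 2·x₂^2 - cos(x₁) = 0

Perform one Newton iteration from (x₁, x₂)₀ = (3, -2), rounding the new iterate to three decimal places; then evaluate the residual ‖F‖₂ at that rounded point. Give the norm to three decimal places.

287.093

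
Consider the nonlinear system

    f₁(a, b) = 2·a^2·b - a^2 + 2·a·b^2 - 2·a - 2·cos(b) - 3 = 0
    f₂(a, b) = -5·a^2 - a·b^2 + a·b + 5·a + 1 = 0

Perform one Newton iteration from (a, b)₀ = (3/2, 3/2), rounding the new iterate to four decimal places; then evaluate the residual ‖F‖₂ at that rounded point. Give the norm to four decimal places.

1.0360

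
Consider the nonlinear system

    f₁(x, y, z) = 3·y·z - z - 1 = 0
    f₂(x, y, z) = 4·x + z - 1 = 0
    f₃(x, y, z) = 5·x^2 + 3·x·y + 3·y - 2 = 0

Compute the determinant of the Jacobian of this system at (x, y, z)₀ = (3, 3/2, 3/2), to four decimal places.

323.2500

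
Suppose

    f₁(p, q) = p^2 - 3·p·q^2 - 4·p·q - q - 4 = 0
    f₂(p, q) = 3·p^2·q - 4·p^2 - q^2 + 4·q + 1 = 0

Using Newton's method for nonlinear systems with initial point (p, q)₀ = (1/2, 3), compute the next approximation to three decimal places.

(-0.391, 3.635)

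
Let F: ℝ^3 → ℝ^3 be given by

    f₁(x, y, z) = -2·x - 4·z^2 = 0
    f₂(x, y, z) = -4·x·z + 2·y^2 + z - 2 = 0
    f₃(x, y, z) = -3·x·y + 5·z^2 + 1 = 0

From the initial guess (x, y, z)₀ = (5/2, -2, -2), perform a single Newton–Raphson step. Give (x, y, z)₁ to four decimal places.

At (5/2, -2, -2): F = (-21.0000, 24.0000, 36.0000).
Jacobian J = [[-2, 0, -8·z], [-4·z, 4·y, -4·x + 1], [-3·y, -3·x, 10·z]].
At the point, J = [[-2.0000, 0.0000, 16.0000], [8.0000, -8.0000, -9.0000], [6.0000, -7.5000, -20.0000]] (det J = -377.0000).
Solving J·Δ = −F gives Δ = (-0.5690, 1.0345, 1.2414).
Then the next iterate is (x, y, z)₁ = (1.9310, -0.9655, -0.7586).

(1.9310, -0.9655, -0.7586)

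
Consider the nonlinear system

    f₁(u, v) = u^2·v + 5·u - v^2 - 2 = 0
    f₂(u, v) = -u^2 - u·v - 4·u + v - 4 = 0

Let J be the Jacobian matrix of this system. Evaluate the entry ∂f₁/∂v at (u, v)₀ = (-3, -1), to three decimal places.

∂f₁/∂v = u^2 - 2·v.
At (-3, -1) this is 11.000.

11.000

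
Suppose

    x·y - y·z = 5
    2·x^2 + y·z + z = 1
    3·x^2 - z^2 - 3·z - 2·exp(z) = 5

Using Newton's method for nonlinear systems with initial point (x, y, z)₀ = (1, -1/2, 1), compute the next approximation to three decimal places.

(-25.102, 110.458, -15.102)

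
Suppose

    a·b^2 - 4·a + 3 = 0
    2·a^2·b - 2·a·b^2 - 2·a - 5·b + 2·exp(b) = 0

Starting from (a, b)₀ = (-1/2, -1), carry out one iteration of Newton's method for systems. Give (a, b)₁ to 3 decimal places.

At (-1/2, -1): F = (4.500, 7.23576).
Jacobian J = [[b^2 - 4, 2·a·b], [4·a·b - 2·b^2 - 2, 2·a^2 - 4·a·b + 2·exp(b) - 5]].
At the point, J = [[-3.000, 1.000], [-2.000, -5.76424]] (det J = 19.29272).
Solving J·Δ = −F gives Δ = (1.720, 0.659).
Then the next iterate is (a, b)₁ = (1.220, -0.341).

(1.220, -0.341)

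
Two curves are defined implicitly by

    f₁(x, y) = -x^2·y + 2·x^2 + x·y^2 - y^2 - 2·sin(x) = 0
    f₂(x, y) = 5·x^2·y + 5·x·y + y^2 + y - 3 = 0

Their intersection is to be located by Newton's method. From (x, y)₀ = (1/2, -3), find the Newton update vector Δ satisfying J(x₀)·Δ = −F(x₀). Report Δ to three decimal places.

(-0.416, 3.383)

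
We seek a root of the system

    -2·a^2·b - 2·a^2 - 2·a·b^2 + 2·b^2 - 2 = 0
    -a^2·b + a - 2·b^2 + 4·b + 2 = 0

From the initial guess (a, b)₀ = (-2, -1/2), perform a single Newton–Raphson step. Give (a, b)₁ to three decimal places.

At (-2, -1/2): F = (-4.500, -0.500).
Jacobian J = [[-4·a·b - 4·a - 2·b^2, -2·a^2 - 4·a·b + 4·b], [-2·a·b + 1, -a^2 - 4·b + 4]].
At the point, J = [[3.500, -14.000], [-1.000, 2.000]] (det J = -7.000).
Solving J·Δ = −F gives Δ = (-2.286, -0.893).
Then the next iterate is (a, b)₁ = (-4.286, -1.393).

(-4.286, -1.393)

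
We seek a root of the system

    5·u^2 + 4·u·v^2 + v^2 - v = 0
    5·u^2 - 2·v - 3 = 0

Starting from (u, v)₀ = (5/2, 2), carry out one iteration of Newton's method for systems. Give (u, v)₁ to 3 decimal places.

At (5/2, 2): F = (73.250, 24.250).
Jacobian J = [[10·u + 4·v^2, 8·u·v + 2·v - 1], [10·u, -2]].
At the point, J = [[41.000, 43.000], [25.000, -2.000]] (det J = -1157.000).
Solving J·Δ = −F gives Δ = (-1.028, -0.723).
Then the next iterate is (u, v)₁ = (1.472, 1.277).

(1.472, 1.277)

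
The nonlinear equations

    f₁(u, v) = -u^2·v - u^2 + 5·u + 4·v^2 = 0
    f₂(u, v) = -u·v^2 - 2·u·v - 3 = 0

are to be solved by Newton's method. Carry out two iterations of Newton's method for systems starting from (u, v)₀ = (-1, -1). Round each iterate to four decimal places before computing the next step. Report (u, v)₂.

At (-1, -1): F = (-1.0000, -4.0000).
Jacobian J = [[-2·u·v - 2·u + 5, -u^2 + 8·v], [-v^2 - 2·v, -2·u·v - 2·u]].
At the point, J = [[5.0000, -9.0000], [1.0000, 0.0000]] (det J = 9.0000).
Solving J·Δ = −F gives Δ = (4.0000, 2.1111).
Then the next iterate is (u, v)₁ = (3.0000, 1.1111).
Round to (3.0000, 1.1111) and repeat: F = (0.938273, -13.370230), J = [[-7.6666, -0.1112], [-3.456743, -12.6666]].
Δ = (0.1382, -1.0933), so (u, v)₂ = (3.1382, 0.0178).

(3.1382, 0.0178)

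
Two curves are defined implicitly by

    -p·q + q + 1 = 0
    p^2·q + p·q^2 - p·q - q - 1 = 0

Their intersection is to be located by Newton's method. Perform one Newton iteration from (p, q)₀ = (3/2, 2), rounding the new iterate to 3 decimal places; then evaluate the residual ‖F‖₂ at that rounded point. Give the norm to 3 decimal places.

At (3/2, 2): F = (0.000, 4.500).
Jacobian J = [[-q, -p + 1], [2·p·q + q^2 - q, p^2 + 2·p·q - p - 1]].
At the point, J = [[-2.000, -0.500], [8.000, 5.750]] (det J = -7.500).
Solving J·Δ = −F gives Δ = (0.300, -1.200).
Then the next iterate is (p, q)₁ = (1.800, 0.800).
Re-evaluating at (1.800, 0.800): F = (0.360, 0.504), so ‖F‖₂ = 0.619.

0.619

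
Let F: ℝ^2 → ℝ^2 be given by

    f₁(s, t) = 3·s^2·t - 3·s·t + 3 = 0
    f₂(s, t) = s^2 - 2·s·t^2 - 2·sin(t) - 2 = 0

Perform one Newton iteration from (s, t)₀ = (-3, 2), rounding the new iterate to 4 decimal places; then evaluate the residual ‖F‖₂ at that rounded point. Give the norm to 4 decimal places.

22.6904

At (-3, 2): F = (75.0000, 29.181405).
Jacobian J = [[6·s·t - 3·t, 3·s^2 - 3·s], [2·s - 2·t^2, -4·s·t - 2·cos(t)]].
At the point, J = [[-42.0000, 36.0000], [-14.0000, 24.832294]] (det J = -538.956334).
Solving J·Δ = −F gives Δ = (1.5064, -0.3259).
Then the next iterate is (s, t)₁ = (-1.4936, 1.6741).
Re-evaluating at (-1.4936, 1.6741): F = (21.705260, 6.613462), so ‖F‖₂ = 22.6904.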